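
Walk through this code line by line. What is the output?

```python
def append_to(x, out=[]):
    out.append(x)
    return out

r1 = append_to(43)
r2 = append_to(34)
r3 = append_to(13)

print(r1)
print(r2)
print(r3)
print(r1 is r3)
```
[43, 34, 13]
[43, 34, 13]
[43, 34, 13]
True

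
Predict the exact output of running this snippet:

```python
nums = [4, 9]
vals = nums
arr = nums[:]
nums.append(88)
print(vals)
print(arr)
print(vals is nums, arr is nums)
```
[4, 9, 88]
[4, 9]
True False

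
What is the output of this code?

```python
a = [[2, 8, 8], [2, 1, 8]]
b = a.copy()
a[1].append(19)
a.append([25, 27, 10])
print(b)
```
[[2, 8, 8], [2, 1, 8, 19]]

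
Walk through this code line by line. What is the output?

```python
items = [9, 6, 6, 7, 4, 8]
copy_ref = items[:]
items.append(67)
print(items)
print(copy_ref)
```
[9, 6, 6, 7, 4, 8, 67]
[9, 6, 6, 7, 4, 8]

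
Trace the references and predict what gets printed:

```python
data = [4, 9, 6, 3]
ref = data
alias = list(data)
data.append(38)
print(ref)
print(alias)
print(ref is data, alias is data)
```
[4, 9, 6, 3, 38]
[4, 9, 6, 3]
True False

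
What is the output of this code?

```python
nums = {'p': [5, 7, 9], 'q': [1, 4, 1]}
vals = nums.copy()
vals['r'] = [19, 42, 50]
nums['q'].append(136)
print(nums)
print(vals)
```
{'p': [5, 7, 9], 'q': [1, 4, 1, 136]}
{'p': [5, 7, 9], 'q': [1, 4, 1, 136], 'r': [19, 42, 50]}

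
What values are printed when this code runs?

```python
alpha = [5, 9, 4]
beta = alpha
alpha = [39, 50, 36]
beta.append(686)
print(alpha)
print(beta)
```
[39, 50, 36]
[5, 9, 4, 686]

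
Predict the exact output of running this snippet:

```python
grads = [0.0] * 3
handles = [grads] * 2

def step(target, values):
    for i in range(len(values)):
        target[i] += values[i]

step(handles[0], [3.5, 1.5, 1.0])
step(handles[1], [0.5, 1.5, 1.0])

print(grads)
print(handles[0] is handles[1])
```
[4.0, 3.0, 2.0]
True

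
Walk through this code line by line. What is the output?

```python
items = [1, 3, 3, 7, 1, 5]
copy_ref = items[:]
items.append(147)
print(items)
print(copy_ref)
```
[1, 3, 3, 7, 1, 5, 147]
[1, 3, 3, 7, 1, 5]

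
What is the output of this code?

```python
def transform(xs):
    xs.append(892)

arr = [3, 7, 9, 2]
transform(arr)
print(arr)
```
[3, 7, 9, 2, 892]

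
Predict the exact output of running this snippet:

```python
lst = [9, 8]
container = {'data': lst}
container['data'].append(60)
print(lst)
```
[9, 8, 60]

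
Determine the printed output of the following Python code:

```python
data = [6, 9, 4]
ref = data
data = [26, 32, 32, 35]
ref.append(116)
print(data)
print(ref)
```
[26, 32, 32, 35]
[6, 9, 4, 116]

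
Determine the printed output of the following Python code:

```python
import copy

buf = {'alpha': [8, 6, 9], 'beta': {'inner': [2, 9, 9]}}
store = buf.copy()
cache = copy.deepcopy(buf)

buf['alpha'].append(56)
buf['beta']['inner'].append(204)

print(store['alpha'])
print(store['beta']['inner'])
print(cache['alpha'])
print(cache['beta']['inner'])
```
[8, 6, 9, 56]
[2, 9, 9, 204]
[8, 6, 9]
[2, 9, 9]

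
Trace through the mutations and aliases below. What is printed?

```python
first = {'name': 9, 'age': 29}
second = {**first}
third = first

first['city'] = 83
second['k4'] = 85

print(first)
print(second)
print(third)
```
{'name': 9, 'age': 29, 'city': 83}
{'name': 9, 'age': 29, 'k4': 85}
{'name': 9, 'age': 29, 'city': 83}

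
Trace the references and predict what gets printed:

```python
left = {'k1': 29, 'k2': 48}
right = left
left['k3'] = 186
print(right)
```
{'k1': 29, 'k2': 48, 'k3': 186}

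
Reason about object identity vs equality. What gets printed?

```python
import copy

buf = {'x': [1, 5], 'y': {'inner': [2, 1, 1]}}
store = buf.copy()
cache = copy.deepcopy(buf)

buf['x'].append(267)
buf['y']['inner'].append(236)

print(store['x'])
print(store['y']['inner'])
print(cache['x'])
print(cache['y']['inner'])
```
[1, 5, 267]
[2, 1, 1, 236]
[1, 5]
[2, 1, 1]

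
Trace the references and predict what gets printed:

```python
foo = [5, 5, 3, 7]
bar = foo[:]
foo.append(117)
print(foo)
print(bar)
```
[5, 5, 3, 7, 117]
[5, 5, 3, 7]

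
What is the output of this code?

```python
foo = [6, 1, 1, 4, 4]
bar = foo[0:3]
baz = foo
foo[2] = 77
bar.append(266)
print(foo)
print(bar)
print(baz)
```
[6, 1, 77, 4, 4]
[6, 1, 1, 266]
[6, 1, 77, 4, 4]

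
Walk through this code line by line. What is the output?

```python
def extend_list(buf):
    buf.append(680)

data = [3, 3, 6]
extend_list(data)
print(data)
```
[3, 3, 6, 680]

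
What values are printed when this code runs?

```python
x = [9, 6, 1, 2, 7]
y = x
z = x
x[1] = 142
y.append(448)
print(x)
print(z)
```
[9, 142, 1, 2, 7, 448]
[9, 142, 1, 2, 7, 448]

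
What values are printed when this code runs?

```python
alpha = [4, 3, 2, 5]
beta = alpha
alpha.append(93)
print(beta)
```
[4, 3, 2, 5, 93]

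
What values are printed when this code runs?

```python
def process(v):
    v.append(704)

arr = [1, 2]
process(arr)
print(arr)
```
[1, 2, 704]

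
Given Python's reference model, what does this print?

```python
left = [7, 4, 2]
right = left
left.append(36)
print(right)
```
[7, 4, 2, 36]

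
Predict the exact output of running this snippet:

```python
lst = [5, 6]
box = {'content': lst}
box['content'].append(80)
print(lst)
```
[5, 6, 80]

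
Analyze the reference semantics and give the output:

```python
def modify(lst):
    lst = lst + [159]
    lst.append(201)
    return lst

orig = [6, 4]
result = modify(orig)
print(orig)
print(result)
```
[6, 4]
[6, 4, 159, 201]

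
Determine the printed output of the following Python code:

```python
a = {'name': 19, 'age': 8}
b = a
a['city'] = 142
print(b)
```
{'name': 19, 'age': 8, 'city': 142}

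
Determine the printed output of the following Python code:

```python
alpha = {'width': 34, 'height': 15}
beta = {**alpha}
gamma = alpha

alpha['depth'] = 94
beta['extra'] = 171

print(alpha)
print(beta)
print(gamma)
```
{'width': 34, 'height': 15, 'depth': 94}
{'width': 34, 'height': 15, 'extra': 171}
{'width': 34, 'height': 15, 'depth': 94}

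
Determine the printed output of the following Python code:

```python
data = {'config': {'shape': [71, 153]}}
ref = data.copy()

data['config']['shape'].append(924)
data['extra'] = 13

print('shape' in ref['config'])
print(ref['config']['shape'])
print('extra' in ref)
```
True
[71, 153, 924]
False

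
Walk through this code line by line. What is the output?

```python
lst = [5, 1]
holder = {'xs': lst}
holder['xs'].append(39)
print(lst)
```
[5, 1, 39]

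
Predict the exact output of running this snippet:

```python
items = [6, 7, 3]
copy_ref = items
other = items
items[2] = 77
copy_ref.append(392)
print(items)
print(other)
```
[6, 7, 77, 392]
[6, 7, 77, 392]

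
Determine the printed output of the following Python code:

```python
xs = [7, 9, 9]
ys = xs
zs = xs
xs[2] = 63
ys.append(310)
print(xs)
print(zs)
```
[7, 9, 63, 310]
[7, 9, 63, 310]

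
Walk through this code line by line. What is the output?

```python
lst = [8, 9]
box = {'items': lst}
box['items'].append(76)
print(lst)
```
[8, 9, 76]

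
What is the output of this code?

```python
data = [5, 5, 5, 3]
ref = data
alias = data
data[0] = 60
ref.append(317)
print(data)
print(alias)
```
[60, 5, 5, 3, 317]
[60, 5, 5, 3, 317]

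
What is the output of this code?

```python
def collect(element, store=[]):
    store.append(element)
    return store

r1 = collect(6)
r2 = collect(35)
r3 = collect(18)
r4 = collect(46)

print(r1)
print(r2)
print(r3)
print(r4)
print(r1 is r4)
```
[6, 35, 18, 46]
[6, 35, 18, 46]
[6, 35, 18, 46]
[6, 35, 18, 46]
True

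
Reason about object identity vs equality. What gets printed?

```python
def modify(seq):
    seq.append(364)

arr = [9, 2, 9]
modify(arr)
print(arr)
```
[9, 2, 9, 364]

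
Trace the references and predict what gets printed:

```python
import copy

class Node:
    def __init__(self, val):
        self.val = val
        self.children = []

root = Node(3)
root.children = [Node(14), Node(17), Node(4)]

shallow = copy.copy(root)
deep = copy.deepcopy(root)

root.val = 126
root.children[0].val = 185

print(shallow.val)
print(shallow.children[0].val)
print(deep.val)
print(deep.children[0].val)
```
3
185
3
14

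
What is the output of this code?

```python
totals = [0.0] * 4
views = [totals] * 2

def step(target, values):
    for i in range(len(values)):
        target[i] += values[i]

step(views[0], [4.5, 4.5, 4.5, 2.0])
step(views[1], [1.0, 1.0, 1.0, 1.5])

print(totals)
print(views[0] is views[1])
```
[5.5, 5.5, 5.5, 3.5]
True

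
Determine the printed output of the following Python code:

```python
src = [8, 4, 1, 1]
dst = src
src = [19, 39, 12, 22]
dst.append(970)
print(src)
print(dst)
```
[19, 39, 12, 22]
[8, 4, 1, 1, 970]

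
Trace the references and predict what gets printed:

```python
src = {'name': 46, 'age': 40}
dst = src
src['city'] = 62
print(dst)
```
{'name': 46, 'age': 40, 'city': 62}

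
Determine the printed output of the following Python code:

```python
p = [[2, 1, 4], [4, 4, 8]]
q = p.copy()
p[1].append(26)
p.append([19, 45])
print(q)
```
[[2, 1, 4], [4, 4, 8, 26]]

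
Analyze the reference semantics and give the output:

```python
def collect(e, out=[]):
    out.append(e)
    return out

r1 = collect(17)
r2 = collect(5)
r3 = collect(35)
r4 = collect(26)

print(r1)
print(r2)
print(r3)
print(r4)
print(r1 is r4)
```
[17, 5, 35, 26]
[17, 5, 35, 26]
[17, 5, 35, 26]
[17, 5, 35, 26]
True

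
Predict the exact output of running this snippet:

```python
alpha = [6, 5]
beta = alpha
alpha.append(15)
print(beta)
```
[6, 5, 15]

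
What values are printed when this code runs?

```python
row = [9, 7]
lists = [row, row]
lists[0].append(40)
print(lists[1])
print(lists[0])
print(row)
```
[9, 7, 40]
[9, 7, 40]
[9, 7, 40]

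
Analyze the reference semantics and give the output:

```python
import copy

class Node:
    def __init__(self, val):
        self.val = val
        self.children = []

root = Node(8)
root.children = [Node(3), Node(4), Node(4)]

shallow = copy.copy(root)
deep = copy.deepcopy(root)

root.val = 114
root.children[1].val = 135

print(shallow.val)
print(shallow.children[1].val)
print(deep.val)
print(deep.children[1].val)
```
8
135
8
4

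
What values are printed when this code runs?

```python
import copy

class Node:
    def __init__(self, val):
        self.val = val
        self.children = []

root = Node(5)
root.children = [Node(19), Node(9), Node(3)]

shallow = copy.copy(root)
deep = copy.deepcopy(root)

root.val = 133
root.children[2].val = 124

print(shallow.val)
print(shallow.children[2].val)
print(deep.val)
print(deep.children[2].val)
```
5
124
5
3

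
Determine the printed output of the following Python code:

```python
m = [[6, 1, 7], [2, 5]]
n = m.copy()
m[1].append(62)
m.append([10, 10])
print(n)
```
[[6, 1, 7], [2, 5, 62]]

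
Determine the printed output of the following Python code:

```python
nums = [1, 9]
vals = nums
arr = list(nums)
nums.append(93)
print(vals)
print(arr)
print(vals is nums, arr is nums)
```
[1, 9, 93]
[1, 9]
True False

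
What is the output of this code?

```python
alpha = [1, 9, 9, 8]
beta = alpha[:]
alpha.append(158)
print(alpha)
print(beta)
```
[1, 9, 9, 8, 158]
[1, 9, 9, 8]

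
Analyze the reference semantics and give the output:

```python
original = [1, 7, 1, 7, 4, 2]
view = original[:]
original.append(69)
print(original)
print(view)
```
[1, 7, 1, 7, 4, 2, 69]
[1, 7, 1, 7, 4, 2]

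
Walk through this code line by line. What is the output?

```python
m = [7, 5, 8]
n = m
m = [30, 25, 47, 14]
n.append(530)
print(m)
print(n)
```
[30, 25, 47, 14]
[7, 5, 8, 530]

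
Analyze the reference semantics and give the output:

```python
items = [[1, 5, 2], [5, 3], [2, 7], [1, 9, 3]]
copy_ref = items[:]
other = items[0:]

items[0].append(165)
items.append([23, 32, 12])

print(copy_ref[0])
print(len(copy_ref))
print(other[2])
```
[1, 5, 2, 165]
4
[2, 7]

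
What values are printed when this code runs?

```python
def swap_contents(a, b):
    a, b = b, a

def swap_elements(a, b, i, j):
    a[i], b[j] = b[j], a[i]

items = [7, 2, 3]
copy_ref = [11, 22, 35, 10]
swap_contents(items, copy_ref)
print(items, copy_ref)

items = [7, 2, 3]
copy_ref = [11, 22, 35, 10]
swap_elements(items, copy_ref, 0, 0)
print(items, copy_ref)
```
[7, 2, 3] [11, 22, 35, 10]
[11, 2, 3] [7, 22, 35, 10]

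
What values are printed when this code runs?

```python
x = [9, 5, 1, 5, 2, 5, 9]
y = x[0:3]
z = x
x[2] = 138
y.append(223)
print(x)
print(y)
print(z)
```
[9, 5, 138, 5, 2, 5, 9]
[9, 5, 1, 223]
[9, 5, 138, 5, 2, 5, 9]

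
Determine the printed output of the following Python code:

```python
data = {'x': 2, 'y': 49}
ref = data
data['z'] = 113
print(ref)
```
{'x': 2, 'y': 49, 'z': 113}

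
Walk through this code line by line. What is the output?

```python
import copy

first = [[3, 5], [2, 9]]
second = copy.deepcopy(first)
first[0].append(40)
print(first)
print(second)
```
[[3, 5, 40], [2, 9]]
[[3, 5], [2, 9]]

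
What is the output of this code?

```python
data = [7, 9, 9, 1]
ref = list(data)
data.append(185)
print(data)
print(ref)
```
[7, 9, 9, 1, 185]
[7, 9, 9, 1]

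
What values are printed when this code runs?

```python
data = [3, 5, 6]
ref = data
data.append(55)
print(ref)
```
[3, 5, 6, 55]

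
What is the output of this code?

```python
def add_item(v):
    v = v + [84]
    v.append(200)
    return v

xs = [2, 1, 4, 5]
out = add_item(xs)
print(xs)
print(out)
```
[2, 1, 4, 5]
[2, 1, 4, 5, 84, 200]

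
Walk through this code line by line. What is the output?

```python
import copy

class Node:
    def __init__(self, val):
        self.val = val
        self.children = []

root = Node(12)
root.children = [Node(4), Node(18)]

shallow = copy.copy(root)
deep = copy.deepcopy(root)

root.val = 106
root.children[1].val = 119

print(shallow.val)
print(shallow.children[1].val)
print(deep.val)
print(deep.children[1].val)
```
12
119
12
18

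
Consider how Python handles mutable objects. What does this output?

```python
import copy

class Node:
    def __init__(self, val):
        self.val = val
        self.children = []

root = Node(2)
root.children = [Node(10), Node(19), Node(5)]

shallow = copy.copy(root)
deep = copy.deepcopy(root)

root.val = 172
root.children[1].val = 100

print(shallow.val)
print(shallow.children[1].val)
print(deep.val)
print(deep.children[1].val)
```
2
100
2
19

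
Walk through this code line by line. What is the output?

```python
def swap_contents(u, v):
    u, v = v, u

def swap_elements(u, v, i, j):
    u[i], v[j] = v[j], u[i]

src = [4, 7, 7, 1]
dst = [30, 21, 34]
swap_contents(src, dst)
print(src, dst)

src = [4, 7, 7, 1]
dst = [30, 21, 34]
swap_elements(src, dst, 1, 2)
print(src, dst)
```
[4, 7, 7, 1] [30, 21, 34]
[4, 34, 7, 1] [30, 21, 7]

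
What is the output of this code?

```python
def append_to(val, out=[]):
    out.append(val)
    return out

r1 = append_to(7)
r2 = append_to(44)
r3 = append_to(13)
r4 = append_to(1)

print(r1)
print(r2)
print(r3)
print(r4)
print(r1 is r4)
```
[7, 44, 13, 1]
[7, 44, 13, 1]
[7, 44, 13, 1]
[7, 44, 13, 1]
True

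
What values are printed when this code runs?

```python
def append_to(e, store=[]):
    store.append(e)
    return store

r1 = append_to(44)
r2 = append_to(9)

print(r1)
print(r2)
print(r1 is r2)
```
[44, 9]
[44, 9]
True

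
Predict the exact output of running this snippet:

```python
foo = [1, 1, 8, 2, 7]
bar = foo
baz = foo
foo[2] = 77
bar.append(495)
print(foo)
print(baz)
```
[1, 1, 77, 2, 7, 495]
[1, 1, 77, 2, 7, 495]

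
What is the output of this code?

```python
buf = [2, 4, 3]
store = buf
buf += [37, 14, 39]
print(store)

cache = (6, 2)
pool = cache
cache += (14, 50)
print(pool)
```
[2, 4, 3, 37, 14, 39]
(6, 2)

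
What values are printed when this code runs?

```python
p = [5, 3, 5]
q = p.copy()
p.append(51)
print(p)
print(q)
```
[5, 3, 5, 51]
[5, 3, 5]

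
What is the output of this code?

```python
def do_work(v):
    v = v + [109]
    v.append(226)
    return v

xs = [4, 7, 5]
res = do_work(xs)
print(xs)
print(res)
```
[4, 7, 5]
[4, 7, 5, 109, 226]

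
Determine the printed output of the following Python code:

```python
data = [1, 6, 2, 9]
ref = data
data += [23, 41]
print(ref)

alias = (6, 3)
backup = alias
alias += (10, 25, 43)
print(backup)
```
[1, 6, 2, 9, 23, 41]
(6, 3)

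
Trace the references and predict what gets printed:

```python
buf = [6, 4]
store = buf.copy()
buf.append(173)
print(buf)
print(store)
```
[6, 4, 173]
[6, 4]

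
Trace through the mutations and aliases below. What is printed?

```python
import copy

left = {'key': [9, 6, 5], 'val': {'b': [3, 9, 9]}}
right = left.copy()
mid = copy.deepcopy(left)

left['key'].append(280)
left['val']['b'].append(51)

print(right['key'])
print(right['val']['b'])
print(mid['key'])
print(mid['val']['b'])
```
[9, 6, 5, 280]
[3, 9, 9, 51]
[9, 6, 5]
[3, 9, 9]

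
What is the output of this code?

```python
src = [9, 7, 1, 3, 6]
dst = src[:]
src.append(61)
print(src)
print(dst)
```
[9, 7, 1, 3, 6, 61]
[9, 7, 1, 3, 6]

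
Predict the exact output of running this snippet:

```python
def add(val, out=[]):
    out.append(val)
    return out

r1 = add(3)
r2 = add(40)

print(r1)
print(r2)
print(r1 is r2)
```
[3, 40]
[3, 40]
True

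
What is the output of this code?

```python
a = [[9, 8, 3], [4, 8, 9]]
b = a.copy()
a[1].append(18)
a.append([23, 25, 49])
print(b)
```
[[9, 8, 3], [4, 8, 9, 18]]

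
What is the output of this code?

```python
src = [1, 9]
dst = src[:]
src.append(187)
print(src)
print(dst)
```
[1, 9, 187]
[1, 9]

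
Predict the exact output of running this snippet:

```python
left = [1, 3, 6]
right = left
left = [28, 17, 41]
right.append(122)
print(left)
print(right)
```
[28, 17, 41]
[1, 3, 6, 122]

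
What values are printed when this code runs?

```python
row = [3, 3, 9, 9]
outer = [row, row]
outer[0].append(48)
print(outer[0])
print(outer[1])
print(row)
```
[3, 3, 9, 9, 48]
[3, 3, 9, 9, 48]
[3, 3, 9, 9, 48]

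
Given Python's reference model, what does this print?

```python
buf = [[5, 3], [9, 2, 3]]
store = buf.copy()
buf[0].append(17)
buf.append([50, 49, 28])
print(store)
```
[[5, 3, 17], [9, 2, 3]]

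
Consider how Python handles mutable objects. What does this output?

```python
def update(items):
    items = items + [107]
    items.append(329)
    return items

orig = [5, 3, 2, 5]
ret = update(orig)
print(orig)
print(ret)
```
[5, 3, 2, 5]
[5, 3, 2, 5, 107, 329]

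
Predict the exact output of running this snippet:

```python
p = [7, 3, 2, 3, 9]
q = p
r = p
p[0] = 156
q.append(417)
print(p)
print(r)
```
[156, 3, 2, 3, 9, 417]
[156, 3, 2, 3, 9, 417]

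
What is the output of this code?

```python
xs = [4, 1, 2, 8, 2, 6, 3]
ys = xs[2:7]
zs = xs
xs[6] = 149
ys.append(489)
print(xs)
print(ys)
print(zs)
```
[4, 1, 2, 8, 2, 6, 149]
[2, 8, 2, 6, 3, 489]
[4, 1, 2, 8, 2, 6, 149]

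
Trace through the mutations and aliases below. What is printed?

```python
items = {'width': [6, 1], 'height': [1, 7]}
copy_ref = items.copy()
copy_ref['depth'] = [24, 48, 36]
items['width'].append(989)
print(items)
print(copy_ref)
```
{'width': [6, 1, 989], 'height': [1, 7]}
{'width': [6, 1, 989], 'height': [1, 7], 'depth': [24, 48, 36]}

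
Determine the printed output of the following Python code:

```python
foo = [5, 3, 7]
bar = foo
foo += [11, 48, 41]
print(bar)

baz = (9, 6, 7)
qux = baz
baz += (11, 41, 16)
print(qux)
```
[5, 3, 7, 11, 48, 41]
(9, 6, 7)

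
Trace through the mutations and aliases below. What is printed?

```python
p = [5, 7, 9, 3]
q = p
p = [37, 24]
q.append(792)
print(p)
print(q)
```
[37, 24]
[5, 7, 9, 3, 792]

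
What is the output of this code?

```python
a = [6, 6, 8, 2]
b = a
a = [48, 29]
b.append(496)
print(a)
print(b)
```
[48, 29]
[6, 6, 8, 2, 496]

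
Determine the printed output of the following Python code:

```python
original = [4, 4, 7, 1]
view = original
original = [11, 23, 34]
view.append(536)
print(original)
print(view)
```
[11, 23, 34]
[4, 4, 7, 1, 536]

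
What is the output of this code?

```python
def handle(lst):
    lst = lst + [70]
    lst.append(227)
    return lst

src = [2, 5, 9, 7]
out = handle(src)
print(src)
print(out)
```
[2, 5, 9, 7]
[2, 5, 9, 7, 70, 227]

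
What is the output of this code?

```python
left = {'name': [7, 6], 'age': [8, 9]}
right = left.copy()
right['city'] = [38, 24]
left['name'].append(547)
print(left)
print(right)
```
{'name': [7, 6, 547], 'age': [8, 9]}
{'name': [7, 6, 547], 'age': [8, 9], 'city': [38, 24]}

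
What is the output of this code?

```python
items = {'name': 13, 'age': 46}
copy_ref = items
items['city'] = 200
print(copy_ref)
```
{'name': 13, 'age': 46, 'city': 200}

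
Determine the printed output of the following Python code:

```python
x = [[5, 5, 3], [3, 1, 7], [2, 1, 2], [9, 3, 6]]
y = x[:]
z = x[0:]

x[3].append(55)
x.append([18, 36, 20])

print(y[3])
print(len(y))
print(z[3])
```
[9, 3, 6, 55]
4
[9, 3, 6, 55]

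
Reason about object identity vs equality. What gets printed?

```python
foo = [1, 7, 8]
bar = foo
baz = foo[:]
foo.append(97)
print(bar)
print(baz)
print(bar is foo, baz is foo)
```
[1, 7, 8, 97]
[1, 7, 8]
True False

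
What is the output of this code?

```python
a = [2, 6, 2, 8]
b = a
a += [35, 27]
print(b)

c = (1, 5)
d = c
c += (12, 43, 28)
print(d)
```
[2, 6, 2, 8, 35, 27]
(1, 5)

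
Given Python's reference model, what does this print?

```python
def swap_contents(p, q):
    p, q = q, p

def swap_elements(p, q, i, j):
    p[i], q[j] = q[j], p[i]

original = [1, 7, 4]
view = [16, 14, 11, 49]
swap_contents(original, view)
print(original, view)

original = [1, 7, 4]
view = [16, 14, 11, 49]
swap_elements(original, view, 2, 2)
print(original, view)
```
[1, 7, 4] [16, 14, 11, 49]
[1, 7, 11] [16, 14, 4, 49]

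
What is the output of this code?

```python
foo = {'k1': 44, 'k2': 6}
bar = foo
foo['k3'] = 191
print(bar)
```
{'k1': 44, 'k2': 6, 'k3': 191}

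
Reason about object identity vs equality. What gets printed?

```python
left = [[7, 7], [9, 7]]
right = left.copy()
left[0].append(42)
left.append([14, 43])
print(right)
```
[[7, 7, 42], [9, 7]]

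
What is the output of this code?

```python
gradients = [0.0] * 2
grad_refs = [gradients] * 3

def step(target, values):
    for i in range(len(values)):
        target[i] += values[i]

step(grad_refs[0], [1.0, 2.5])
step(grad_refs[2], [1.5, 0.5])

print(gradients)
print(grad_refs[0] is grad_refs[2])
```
[2.5, 3.0]
True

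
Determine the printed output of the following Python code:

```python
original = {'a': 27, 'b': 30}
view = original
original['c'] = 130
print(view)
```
{'a': 27, 'b': 30, 'c': 130}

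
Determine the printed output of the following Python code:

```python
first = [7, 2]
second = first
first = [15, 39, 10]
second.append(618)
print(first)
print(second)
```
[15, 39, 10]
[7, 2, 618]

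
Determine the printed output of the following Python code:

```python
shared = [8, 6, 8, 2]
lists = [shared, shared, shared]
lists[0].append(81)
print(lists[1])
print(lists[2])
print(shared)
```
[8, 6, 8, 2, 81]
[8, 6, 8, 2, 81]
[8, 6, 8, 2, 81]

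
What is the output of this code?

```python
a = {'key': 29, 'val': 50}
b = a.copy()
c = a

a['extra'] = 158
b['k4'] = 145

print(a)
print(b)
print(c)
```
{'key': 29, 'val': 50, 'extra': 158}
{'key': 29, 'val': 50, 'k4': 145}
{'key': 29, 'val': 50, 'extra': 158}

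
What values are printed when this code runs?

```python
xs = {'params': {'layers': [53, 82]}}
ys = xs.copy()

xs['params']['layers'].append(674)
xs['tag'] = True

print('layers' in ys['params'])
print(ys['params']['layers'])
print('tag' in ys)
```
True
[53, 82, 674]
False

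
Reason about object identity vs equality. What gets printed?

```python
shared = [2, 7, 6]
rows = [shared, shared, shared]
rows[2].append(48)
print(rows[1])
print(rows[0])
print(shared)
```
[2, 7, 6, 48]
[2, 7, 6, 48]
[2, 7, 6, 48]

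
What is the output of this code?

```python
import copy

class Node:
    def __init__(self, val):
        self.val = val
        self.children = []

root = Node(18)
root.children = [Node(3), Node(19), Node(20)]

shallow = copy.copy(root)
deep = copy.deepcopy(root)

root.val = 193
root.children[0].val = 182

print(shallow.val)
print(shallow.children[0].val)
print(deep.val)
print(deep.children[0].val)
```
18
182
18
3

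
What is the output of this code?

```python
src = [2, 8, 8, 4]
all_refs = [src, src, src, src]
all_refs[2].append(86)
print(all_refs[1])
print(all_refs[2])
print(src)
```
[2, 8, 8, 4, 86]
[2, 8, 8, 4, 86]
[2, 8, 8, 4, 86]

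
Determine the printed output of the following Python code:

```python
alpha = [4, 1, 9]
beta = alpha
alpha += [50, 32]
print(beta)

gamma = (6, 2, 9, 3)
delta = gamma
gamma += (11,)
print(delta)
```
[4, 1, 9, 50, 32]
(6, 2, 9, 3)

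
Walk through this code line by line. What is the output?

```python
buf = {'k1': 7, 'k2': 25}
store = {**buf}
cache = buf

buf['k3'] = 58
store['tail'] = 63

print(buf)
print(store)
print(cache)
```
{'k1': 7, 'k2': 25, 'k3': 58}
{'k1': 7, 'k2': 25, 'tail': 63}
{'k1': 7, 'k2': 25, 'k3': 58}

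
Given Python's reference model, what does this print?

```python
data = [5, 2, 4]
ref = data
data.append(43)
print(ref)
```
[5, 2, 4, 43]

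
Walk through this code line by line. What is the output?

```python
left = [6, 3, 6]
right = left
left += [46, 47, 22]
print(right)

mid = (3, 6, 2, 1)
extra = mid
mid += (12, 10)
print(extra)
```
[6, 3, 6, 46, 47, 22]
(3, 6, 2, 1)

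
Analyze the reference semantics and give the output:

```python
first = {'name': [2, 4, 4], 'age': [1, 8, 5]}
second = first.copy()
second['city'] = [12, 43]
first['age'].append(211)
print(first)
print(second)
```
{'name': [2, 4, 4], 'age': [1, 8, 5, 211]}
{'name': [2, 4, 4], 'age': [1, 8, 5, 211], 'city': [12, 43]}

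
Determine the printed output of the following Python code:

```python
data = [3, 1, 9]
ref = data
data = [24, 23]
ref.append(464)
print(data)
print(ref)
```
[24, 23]
[3, 1, 9, 464]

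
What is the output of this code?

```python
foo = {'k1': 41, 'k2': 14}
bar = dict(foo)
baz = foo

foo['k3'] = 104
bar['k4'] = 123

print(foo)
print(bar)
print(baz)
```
{'k1': 41, 'k2': 14, 'k3': 104}
{'k1': 41, 'k2': 14, 'k4': 123}
{'k1': 41, 'k2': 14, 'k3': 104}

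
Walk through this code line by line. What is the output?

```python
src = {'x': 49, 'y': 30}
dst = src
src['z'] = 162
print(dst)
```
{'x': 49, 'y': 30, 'z': 162}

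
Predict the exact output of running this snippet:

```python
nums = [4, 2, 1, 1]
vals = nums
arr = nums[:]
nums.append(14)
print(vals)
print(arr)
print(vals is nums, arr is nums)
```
[4, 2, 1, 1, 14]
[4, 2, 1, 1]
True False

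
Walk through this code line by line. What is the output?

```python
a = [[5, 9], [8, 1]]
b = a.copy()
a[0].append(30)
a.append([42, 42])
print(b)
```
[[5, 9, 30], [8, 1]]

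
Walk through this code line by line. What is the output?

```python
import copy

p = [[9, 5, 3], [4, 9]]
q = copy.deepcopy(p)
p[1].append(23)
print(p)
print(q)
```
[[9, 5, 3], [4, 9, 23]]
[[9, 5, 3], [4, 9]]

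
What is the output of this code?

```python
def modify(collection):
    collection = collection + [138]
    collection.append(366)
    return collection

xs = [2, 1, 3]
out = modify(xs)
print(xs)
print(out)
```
[2, 1, 3]
[2, 1, 3, 138, 366]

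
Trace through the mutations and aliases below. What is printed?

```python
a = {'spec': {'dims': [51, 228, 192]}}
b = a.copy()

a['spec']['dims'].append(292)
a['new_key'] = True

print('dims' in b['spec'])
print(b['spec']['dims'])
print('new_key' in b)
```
True
[51, 228, 192, 292]
False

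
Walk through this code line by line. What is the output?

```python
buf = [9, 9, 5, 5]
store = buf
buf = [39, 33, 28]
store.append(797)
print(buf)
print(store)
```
[39, 33, 28]
[9, 9, 5, 5, 797]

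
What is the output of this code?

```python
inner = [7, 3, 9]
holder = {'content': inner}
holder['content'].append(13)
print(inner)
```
[7, 3, 9, 13]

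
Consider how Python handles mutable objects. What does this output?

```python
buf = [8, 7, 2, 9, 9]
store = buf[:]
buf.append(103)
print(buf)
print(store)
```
[8, 7, 2, 9, 9, 103]
[8, 7, 2, 9, 9]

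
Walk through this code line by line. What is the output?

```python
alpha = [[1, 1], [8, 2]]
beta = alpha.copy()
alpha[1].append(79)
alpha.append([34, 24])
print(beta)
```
[[1, 1], [8, 2, 79]]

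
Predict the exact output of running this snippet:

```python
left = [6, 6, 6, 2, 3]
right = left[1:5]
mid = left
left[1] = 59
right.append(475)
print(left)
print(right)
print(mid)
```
[6, 59, 6, 2, 3]
[6, 6, 2, 3, 475]
[6, 59, 6, 2, 3]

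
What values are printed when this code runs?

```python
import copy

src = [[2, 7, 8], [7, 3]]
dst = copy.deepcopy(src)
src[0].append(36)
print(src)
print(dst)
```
[[2, 7, 8, 36], [7, 3]]
[[2, 7, 8], [7, 3]]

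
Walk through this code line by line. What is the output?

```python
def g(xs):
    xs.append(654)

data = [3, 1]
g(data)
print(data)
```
[3, 1, 654]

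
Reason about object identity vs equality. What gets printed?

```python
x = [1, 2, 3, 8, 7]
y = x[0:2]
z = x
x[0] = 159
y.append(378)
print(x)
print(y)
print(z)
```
[159, 2, 3, 8, 7]
[1, 2, 378]
[159, 2, 3, 8, 7]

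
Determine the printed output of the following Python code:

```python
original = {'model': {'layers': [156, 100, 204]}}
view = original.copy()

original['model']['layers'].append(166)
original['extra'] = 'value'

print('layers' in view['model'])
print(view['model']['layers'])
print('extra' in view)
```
True
[156, 100, 204, 166]
False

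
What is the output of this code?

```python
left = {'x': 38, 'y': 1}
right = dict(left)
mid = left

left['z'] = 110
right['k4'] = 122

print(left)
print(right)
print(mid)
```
{'x': 38, 'y': 1, 'z': 110}
{'x': 38, 'y': 1, 'k4': 122}
{'x': 38, 'y': 1, 'z': 110}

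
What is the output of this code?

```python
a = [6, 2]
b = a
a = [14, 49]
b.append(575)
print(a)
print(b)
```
[14, 49]
[6, 2, 575]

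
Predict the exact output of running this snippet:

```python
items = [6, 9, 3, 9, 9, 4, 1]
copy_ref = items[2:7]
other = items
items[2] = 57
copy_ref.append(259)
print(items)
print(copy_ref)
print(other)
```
[6, 9, 57, 9, 9, 4, 1]
[3, 9, 9, 4, 1, 259]
[6, 9, 57, 9, 9, 4, 1]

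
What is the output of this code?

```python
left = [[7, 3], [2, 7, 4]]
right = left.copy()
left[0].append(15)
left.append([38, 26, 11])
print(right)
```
[[7, 3, 15], [2, 7, 4]]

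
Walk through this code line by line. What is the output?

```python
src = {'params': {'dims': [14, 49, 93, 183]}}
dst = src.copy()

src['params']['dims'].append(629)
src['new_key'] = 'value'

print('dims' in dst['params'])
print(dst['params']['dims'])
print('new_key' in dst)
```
True
[14, 49, 93, 183, 629]
False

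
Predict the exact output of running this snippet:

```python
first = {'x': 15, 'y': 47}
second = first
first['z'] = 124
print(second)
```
{'x': 15, 'y': 47, 'z': 124}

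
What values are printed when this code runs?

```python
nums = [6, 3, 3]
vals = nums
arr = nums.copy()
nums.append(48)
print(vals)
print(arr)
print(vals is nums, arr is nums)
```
[6, 3, 3, 48]
[6, 3, 3]
True False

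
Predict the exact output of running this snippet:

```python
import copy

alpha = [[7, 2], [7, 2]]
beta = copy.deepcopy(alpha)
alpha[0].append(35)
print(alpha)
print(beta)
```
[[7, 2, 35], [7, 2]]
[[7, 2], [7, 2]]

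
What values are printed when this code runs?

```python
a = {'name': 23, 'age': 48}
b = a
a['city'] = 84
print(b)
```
{'name': 23, 'age': 48, 'city': 84}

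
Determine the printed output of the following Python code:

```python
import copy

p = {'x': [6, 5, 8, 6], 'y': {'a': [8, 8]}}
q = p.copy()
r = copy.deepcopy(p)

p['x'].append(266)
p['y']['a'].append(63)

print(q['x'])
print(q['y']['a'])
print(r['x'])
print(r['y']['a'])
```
[6, 5, 8, 6, 266]
[8, 8, 63]
[6, 5, 8, 6]
[8, 8]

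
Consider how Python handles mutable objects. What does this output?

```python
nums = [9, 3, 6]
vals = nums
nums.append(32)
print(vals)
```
[9, 3, 6, 32]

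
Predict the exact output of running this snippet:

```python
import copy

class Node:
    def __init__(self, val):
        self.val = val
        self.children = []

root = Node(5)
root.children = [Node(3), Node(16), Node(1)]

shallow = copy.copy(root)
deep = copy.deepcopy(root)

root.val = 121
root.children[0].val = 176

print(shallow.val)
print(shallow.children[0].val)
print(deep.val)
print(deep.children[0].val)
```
5
176
5
3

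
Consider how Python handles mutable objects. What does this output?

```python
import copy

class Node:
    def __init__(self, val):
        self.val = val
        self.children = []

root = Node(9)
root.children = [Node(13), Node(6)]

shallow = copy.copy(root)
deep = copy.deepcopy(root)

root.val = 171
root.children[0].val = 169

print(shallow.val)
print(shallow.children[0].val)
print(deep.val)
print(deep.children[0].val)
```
9
169
9
13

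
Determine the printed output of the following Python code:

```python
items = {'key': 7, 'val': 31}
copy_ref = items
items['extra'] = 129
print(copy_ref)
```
{'key': 7, 'val': 31, 'extra': 129}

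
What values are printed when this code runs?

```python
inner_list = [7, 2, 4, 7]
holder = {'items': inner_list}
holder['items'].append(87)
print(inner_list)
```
[7, 2, 4, 7, 87]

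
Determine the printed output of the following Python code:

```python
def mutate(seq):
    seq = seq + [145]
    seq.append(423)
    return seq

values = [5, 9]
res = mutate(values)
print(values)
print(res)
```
[5, 9]
[5, 9, 145, 423]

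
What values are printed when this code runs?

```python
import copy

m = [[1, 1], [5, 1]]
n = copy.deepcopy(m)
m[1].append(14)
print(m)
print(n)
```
[[1, 1], [5, 1, 14]]
[[1, 1], [5, 1]]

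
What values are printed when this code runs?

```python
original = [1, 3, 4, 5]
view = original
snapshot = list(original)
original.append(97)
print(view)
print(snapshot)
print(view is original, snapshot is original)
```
[1, 3, 4, 5, 97]
[1, 3, 4, 5]
True False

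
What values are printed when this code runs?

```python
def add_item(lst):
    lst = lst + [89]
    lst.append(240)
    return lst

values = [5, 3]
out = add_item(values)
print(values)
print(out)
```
[5, 3]
[5, 3, 89, 240]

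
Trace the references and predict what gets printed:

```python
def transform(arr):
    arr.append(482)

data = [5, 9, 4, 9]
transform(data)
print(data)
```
[5, 9, 4, 9, 482]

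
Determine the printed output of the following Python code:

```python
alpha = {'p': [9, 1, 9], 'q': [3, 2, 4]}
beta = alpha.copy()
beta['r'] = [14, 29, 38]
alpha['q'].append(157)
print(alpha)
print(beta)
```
{'p': [9, 1, 9], 'q': [3, 2, 4, 157]}
{'p': [9, 1, 9], 'q': [3, 2, 4, 157], 'r': [14, 29, 38]}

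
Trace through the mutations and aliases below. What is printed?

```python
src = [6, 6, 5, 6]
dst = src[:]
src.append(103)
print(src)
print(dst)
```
[6, 6, 5, 6, 103]
[6, 6, 5, 6]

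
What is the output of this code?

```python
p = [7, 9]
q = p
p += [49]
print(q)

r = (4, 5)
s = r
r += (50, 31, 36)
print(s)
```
[7, 9, 49]
(4, 5)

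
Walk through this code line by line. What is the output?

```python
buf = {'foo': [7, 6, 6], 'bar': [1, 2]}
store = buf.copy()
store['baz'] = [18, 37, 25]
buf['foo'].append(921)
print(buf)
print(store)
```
{'foo': [7, 6, 6, 921], 'bar': [1, 2]}
{'foo': [7, 6, 6, 921], 'bar': [1, 2], 'baz': [18, 37, 25]}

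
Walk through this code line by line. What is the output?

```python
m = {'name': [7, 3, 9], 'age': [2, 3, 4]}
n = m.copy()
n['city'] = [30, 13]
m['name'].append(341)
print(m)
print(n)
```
{'name': [7, 3, 9, 341], 'age': [2, 3, 4]}
{'name': [7, 3, 9, 341], 'age': [2, 3, 4], 'city': [30, 13]}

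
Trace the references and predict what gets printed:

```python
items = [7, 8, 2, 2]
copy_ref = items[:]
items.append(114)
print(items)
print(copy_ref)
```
[7, 8, 2, 2, 114]
[7, 8, 2, 2]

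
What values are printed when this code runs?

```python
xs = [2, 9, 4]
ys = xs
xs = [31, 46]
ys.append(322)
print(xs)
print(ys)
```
[31, 46]
[2, 9, 4, 322]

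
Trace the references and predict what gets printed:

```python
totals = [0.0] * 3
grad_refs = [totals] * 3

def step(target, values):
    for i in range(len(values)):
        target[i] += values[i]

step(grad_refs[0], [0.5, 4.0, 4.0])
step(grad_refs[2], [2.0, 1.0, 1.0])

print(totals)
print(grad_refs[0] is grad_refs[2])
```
[2.5, 5.0, 5.0]
True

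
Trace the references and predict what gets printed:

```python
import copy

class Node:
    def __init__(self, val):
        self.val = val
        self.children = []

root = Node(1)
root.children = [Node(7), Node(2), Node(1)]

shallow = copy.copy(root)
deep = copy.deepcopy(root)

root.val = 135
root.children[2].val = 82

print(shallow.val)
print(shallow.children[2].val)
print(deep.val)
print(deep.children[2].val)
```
1
82
1
1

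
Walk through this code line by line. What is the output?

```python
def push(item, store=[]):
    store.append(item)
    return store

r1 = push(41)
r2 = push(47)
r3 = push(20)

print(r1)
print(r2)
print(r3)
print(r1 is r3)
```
[41, 47, 20]
[41, 47, 20]
[41, 47, 20]
True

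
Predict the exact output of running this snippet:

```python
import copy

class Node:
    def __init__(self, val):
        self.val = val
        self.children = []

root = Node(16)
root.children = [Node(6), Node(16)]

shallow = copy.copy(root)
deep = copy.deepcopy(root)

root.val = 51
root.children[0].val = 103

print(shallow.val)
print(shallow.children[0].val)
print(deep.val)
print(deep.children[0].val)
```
16
103
16
6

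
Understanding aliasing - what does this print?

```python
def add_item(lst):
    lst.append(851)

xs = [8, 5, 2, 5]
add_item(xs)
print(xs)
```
[8, 5, 2, 5, 851]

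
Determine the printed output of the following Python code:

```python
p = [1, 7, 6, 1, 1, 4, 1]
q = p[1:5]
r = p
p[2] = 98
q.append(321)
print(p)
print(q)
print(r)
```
[1, 7, 98, 1, 1, 4, 1]
[7, 6, 1, 1, 321]
[1, 7, 98, 1, 1, 4, 1]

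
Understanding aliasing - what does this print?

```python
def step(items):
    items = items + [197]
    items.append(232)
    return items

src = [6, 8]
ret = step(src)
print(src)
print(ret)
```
[6, 8]
[6, 8, 197, 232]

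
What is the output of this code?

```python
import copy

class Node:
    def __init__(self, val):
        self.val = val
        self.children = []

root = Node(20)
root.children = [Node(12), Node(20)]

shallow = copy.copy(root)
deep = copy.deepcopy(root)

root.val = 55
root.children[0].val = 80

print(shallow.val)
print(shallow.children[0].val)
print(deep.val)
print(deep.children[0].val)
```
20
80
20
12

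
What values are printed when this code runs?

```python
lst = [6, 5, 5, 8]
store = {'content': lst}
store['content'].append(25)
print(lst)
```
[6, 5, 5, 8, 25]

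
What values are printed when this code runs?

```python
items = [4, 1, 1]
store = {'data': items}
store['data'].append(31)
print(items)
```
[4, 1, 1, 31]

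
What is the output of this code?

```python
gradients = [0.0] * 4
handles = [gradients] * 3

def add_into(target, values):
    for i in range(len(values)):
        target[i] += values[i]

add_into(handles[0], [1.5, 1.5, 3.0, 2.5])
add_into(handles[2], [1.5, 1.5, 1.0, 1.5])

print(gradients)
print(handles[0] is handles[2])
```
[3.0, 3.0, 4.0, 4.0]
True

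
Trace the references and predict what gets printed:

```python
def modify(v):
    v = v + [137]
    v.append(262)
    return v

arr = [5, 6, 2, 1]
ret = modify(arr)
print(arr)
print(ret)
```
[5, 6, 2, 1]
[5, 6, 2, 1, 137, 262]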